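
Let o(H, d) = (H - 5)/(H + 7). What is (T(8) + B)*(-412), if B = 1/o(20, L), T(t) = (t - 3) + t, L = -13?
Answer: -30488/5 ≈ -6097.6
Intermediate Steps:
o(H, d) = (-5 + H)/(7 + H)
T(t) = -3 + 2*t (T(t) = (-3 + t) + t = -3 + 2*t)
B = 9/5 (B = 1/((-5 + 20)/(7 + 20)) = 1/(15/27) = 1/((1/27)*15) = 1/(5/9) = 9/5 ≈ 1.8000)
(T(8) + B)*(-412) = ((-3 + 2*8) + 9/5)*(-412) = ((-3 + 16) + 9/5)*(-412) = (13 + 9/5)*(-412) = (74/5)*(-412) = -30488/5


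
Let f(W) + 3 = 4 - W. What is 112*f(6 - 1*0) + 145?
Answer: -415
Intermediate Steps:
f(W) = 1 - W (f(W) = -3 + (4 - W) = 1 - W)
112*f(6 - 1*0) + 145 = 112*(1 - (6 - 1*0)) + 145 = 112*(1 - (6 + 0)) + 145 = 112*(1 - 1*6) + 145 = 112*(1 - 6) + 145 = 112*(-5) + 145 = -560 + 145 = -415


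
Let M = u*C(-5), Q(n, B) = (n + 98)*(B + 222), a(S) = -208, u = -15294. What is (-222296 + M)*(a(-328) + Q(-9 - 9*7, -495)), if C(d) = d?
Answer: 1065404756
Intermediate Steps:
Q(n, B) = (98 + n)*(222 + B)
M = 76470 (M = -15294*(-5) = 76470)
(-222296 + M)*(a(-328) + Q(-9 - 9*7, -495)) = (-222296 + 76470)*(-208 + (21756 + 98*(-495) + 222*(-9 - 9*7) - 495*(-9 - 9*7))) = -145826*(-208 + (21756 - 48510 + 222*(-9 - 63) - 495*(-9 - 63))) = -145826*(-208 + (21756 - 48510 + 222*(-72) - 495*(-72))) = -145826*(-208 + (21756 - 48510 - 15984 + 35640)) = -145826*(-208 - 7098) = -145826*(-7306) = 1065404756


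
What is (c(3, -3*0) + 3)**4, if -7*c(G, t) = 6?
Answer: 50625/2401 ≈ 21.085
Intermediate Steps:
c(G, t) = -6/7 (c(G, t) = -1/7*6 = -6/7)
(c(3, -3*0) + 3)**4 = (-6/7 + 3)**4 = (15/7)**4 = 50625/2401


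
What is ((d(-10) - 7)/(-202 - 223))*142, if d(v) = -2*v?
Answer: -1846/425 ≈ -4.3435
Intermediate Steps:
((d(-10) - 7)/(-202 - 223))*142 = ((-2*(-10) - 7)/(-202 - 223))*142 = ((20 - 7)/(-425))*142 = (13*(-1/425))*142 = -13/425*142 = -1846/425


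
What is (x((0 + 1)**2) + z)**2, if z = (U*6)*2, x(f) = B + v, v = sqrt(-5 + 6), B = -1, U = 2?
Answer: 576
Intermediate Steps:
v = 1 (v = sqrt(1) = 1)
x(f) = 0 (x(f) = -1 + 1 = 0)
z = 24 (z = (2*6)*2 = 12*2 = 24)
(x((0 + 1)**2) + z)**2 = (0 + 24)**2 = 24**2 = 576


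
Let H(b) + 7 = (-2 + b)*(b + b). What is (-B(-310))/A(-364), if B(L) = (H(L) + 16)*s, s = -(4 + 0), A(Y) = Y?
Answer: -193449/91 ≈ -2125.8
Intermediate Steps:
H(b) = -7 + 2*b*(-2 + b) (H(b) = -7 + (-2 + b)*(b + b) = -7 + (-2 + b)*(2*b) = -7 + 2*b*(-2 + b))
s = -4 (s = -1*4 = -4)
B(L) = -36 - 8*L² + 16*L (B(L) = ((-7 - 4*L + 2*L²) + 16)*(-4) = (9 - 4*L + 2*L²)*(-4) = -36 - 8*L² + 16*L)
(-B(-310))/A(-364) = -(-36 - 8*(-310)² + 16*(-310))/(-364) = -(-36 - 8*96100 - 4960)*(-1/364) = -(-36 - 768800 - 4960)*(-1/364) = -1*(-773796)*(-1/364) = 773796*(-1/364) = -193449/91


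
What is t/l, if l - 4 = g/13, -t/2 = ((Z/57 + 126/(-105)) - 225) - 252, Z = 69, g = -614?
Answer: -589082/26695 ≈ -22.067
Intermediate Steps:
t = 90628/95 (t = -2*(((69/57 + 126/(-105)) - 225) - 252) = -2*(((69*(1/57) + 126*(-1/105)) - 225) - 252) = -2*(((23/19 - 6/5) - 225) - 252) = -2*((1/95 - 225) - 252) = -2*(-21374/95 - 252) = -2*(-45314/95) = 90628/95 ≈ 953.98)
l = -562/13 (l = 4 - 614/13 = -562/13 ≈ -43.231)
t/l = 90628/(95*(-562/13)) = (90628/95)*(-13/562) = -589082/26695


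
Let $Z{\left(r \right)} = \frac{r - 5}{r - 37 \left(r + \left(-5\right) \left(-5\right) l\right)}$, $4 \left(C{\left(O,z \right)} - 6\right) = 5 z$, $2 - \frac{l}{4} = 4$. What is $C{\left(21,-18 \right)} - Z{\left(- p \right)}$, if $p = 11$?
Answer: $- \frac{64309}{3898} \approx -16.498$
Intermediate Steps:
$l = -8$ ($l = 8 - 16 = -8$)
$C{\left(O,z \right)} = 6 + \frac{5 z}{4}$
$Z{\left(r \right)} = \frac{-5 + r}{7400 - 36 r}$ ($Z{\left(r \right)} = \frac{r - 5}{r - 37 \left(r + \left(-5\right) \left(-5\right) \left(-8\right)\right)} = \frac{-5 + r}{r - 37 \left(r + 25 \left(-8\right)\right)} = \frac{-5 + r}{r - 37 \left(r - 200\right)} = \frac{-5 + r}{r - 37 \left(-200 + r\right)} = \frac{-5 + r}{r - \left(-7400 + 37 r\right)} = \frac{-5 + r}{7400 - 36 r}$)
$C{\left(21,-18 \right)} - Z{\left(- p \right)} = \left(6 + \frac{5}{4} \left(-18\right)\right) - \frac{5 - \left(-1\right) 11}{4 \left(-1850 + 9 \left(\left(-1\right) 11\right)\right)} = \left(6 - \frac{45}{2}\right) - \frac{5 - -11}{4 \left(-1850 + 9 \left(-11\right)\right)} = - \frac{33}{2} - \frac{5 + 11}{4 \left(-1850 - 99\right)} = - \frac{33}{2} - \frac{1}{4} \frac{1}{-1949} \cdot 16 = - \frac{33}{2} - \frac{1}{4} \left(- \frac{1}{1949}\right) 16 = - \frac{33}{2} - - \frac{4}{1949} = - \frac{33}{2} + \frac{4}{1949} = - \frac{64309}{3898}$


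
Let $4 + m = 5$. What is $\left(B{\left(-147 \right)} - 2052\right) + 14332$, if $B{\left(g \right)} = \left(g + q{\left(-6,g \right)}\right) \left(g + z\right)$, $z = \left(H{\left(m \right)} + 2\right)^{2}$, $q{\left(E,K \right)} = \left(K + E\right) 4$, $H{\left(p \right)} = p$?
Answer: $117022$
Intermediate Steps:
$m = 1$ ($m = -4 + 5 = 1$)
$q{\left(E,K \right)} = 4 E + 4 K$ ($q{\left(E,K \right)} = \left(E + K\right) 4 = 4 E + 4 K$)
$z = 9$ ($z = \left(1 + 2\right)^{2} = 3^{2} = 9$)
$B{\left(g \right)} = \left(-24 + 5 g\right) \left(9 + g\right)$ ($B{\left(g \right)} = \left(g + \left(4 \left(-6\right) + 4 g\right)\right) \left(g + 9\right) = \left(g + \left(-24 + 4 g\right)\right) \left(9 + g\right) = \left(-24 + 5 g\right) \left(9 + g\right)$)
$\left(B{\left(-147 \right)} - 2052\right) + 14332 = \left(\left(-216 + 5 \left(-147\right)^{2} + 21 \left(-147\right)\right) - 2052\right) + 14332 = \left(\left(-216 + 5 \cdot 21609 - 3087\right) - 2052\right) + 14332 = \left(\left(-216 + 108045 - 3087\right) - 2052\right) + 14332 = \left(104742 - 2052\right) + 14332 = 102690 + 14332 = 117022$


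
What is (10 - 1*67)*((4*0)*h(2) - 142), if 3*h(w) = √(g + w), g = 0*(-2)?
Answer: 8094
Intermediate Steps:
g = 0
h(w) = √w/3 (h(w) = √(0 + w)/3 = √w/3)
(10 - 1*67)*((4*0)*h(2) - 142) = (10 - 1*67)*((4*0)*(√2/3) - 142) = (10 - 67)*(0*(√2/3) - 142) = -57*(0 - 142) = -57*(-142) = 8094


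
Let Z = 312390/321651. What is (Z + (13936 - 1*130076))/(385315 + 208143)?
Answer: -691782125/3534932577 ≈ -0.19570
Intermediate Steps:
Z = 11570/11913 (Z = 312390*(1/321651) = 11570/11913 ≈ 0.97121)
(Z + (13936 - 1*130076))/(385315 + 208143) = (11570/11913 + (13936 - 1*130076))/(385315 + 208143) = (11570/11913 + (13936 - 130076))/593458 = (11570/11913 - 116140)*(1/593458) = -1383564250/11913*1/593458 = -691782125/3534932577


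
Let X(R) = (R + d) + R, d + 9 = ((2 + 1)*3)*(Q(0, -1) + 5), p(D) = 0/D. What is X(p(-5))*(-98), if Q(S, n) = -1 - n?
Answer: -3528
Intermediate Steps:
p(D) = 0
d = 36 (d = -9 + ((2 + 1)*3)*((-1 - 1*(-1)) + 5) = -9 + (3*3)*((-1 + 1) + 5) = -9 + 9*(0 + 5) = -9 + 9*5 = -9 + 45 = 36)
X(R) = 36 + 2*R (X(R) = (R + 36) + R = (36 + R) + R = 36 + 2*R)
X(p(-5))*(-98) = (36 + 2*0)*(-98) = (36 + 0)*(-98) = 36*(-98) = -3528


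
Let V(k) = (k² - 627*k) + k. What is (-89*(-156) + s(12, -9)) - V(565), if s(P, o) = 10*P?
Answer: 48469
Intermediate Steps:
V(k) = k² - 626*k
(-89*(-156) + s(12, -9)) - V(565) = (-89*(-156) + 10*12) - 565*(-626 + 565) = (13884 + 120) - 565*(-61) = 14004 - 1*(-34465) = 14004 + 34465 = 48469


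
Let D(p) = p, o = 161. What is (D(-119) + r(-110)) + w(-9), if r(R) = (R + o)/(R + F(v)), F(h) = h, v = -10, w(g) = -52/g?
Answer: -40913/360 ≈ -113.65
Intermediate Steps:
r(R) = (161 + R)/(-10 + R) (r(R) = (R + 161)/(R - 10) = (161 + R)/(-10 + R))
(D(-119) + r(-110)) + w(-9) = (-119 + (161 - 110)/(-10 - 110)) - 52/(-9) = (-119 + 51/(-120)) - 52*(-⅑) = (-119 - 1/120*51) + 52/9 = (-119 - 17/40) + 52/9 = -4777/40 + 52/9 = -40913/360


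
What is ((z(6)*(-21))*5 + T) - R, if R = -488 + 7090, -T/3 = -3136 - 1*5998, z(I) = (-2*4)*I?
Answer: 25840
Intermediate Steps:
z(I) = -8*I
T = 27402 (T = -3*(-3136 - 1*5998) = -3*(-3136 - 5998) = -3*(-9134) = 27402)
R = 6602
((z(6)*(-21))*5 + T) - R = ((-8*6*(-21))*5 + 27402) - 1*6602 = (-48*(-21)*5 + 27402) - 6602 = (1008*5 + 27402) - 6602 = (5040 + 27402) - 6602 = 32442 - 6602 = 25840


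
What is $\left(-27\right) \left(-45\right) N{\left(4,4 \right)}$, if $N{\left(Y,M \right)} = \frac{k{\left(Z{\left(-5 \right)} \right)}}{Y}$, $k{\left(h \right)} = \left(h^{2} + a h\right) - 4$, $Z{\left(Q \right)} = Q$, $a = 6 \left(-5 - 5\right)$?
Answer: $\frac{390015}{4} \approx 97504.0$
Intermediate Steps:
$a = -60$ ($a = 6 \left(-10\right) = -60$)
$k{\left(h \right)} = -4 + h^{2} - 60 h$ ($k{\left(h \right)} = \left(h^{2} - 60 h\right) - 4 = -4 + h^{2} - 60 h$)
$N{\left(Y,M \right)} = \frac{321}{Y}$ ($N{\left(Y,M \right)} = \frac{-4 + \left(-5\right)^{2} - -300}{Y} = \frac{-4 + 25 + 300}{Y} = \frac{321}{Y}$)
$\left(-27\right) \left(-45\right) N{\left(4,4 \right)} = \left(-27\right) \left(-45\right) \frac{321}{4} = 1215 \cdot 321 \cdot \frac{1}{4} = 1215 \cdot \frac{321}{4} = \frac{390015}{4}$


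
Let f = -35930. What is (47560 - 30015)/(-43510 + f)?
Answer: -3509/15888 ≈ -0.22086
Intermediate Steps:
(47560 - 30015)/(-43510 + f) = (47560 - 30015)/(-43510 - 35930) = 17545/(-79440) = 17545*(-1/79440) = -3509/15888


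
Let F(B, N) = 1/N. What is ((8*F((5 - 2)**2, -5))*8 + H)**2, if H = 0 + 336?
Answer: 2611456/25 ≈ 1.0446e+5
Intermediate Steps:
H = 336
((8*F((5 - 2)**2, -5))*8 + H)**2 = ((8/(-5))*8 + 336)**2 = ((8*(-1/5))*8 + 336)**2 = (-8/5*8 + 336)**2 = (-64/5 + 336)**2 = (1616/5)**2 = 2611456/25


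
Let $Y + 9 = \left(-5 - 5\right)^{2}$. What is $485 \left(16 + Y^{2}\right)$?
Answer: $4024045$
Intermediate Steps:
$Y = 91$ ($Y = -9 + \left(-5 - 5\right)^{2} = -9 + \left(-10\right)^{2} = -9 + 100 = 91$)
$485 \left(16 + Y^{2}\right) = 485 \left(16 + 91^{2}\right) = 485 \left(16 + 8281\right) = 485 \cdot 8297 = 4024045$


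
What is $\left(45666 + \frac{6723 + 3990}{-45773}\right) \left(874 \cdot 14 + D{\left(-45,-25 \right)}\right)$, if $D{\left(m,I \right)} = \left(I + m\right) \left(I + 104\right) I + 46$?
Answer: $\frac{314650883593860}{45773} \approx 6.8742 \cdot 10^{9}$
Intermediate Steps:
$D{\left(m,I \right)} = 46 + I \left(104 + I\right) \left(I + m\right)$ ($D{\left(m,I \right)} = \left(I + m\right) \left(104 + I\right) I + 46 = \left(104 + I\right) \left(I + m\right) I + 46 = I \left(104 + I\right) \left(I + m\right) + 46 = 46 + I \left(104 + I\right) \left(I + m\right)$)
$\left(45666 + \frac{6723 + 3990}{-45773}\right) \left(874 \cdot 14 + D{\left(-45,-25 \right)}\right) = \left(45666 + \frac{6723 + 3990}{-45773}\right) \left(874 \cdot 14 + \left(46 + \left(-25\right)^{3} + 104 \left(-25\right)^{2} - 45 \left(-25\right)^{2} + 104 \left(-25\right) \left(-45\right)\right)\right) = \left(45666 + 10713 \left(- \frac{1}{45773}\right)\right) \left(12236 + \left(46 - 15625 + 104 \cdot 625 - 28125 + 117000\right)\right) = \left(45666 - \frac{10713}{45773}\right) \left(12236 + \left(46 - 15625 + 65000 - 28125 + 117000\right)\right) = \frac{2090259105 \left(12236 + 138296\right)}{45773} = \frac{2090259105}{45773} \cdot 150532 = \frac{314650883593860}{45773}$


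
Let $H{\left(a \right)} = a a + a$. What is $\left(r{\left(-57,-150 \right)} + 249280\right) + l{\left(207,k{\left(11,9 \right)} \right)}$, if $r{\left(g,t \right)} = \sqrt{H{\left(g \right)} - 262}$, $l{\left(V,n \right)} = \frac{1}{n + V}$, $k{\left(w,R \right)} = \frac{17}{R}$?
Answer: $\frac{468646409}{1880} + \sqrt{2930} \approx 2.4933 \cdot 10^{5}$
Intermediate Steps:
$H{\left(a \right)} = a + a^{2}$ ($H{\left(a \right)} = a^{2} + a = a + a^{2}$)
$l{\left(V,n \right)} = \frac{1}{V + n}$
$r{\left(g,t \right)} = \sqrt{-262 + g \left(1 + g\right)}$ ($r{\left(g,t \right)} = \sqrt{g \left(1 + g\right) - 262} = \sqrt{-262 + g \left(1 + g\right)}$)
$\left(r{\left(-57,-150 \right)} + 249280\right) + l{\left(207,k{\left(11,9 \right)} \right)} = \left(\sqrt{-262 - 57 \left(1 - 57\right)} + 249280\right) + \frac{1}{207 + \frac{17}{9}} = \left(\sqrt{-262 - -3192} + 249280\right) + \frac{1}{207 + 17 \cdot \frac{1}{9}} = \left(\sqrt{-262 + 3192} + 249280\right) + \frac{1}{207 + \frac{17}{9}} = \left(\sqrt{2930} + 249280\right) + \frac{1}{\frac{1880}{9}} = \left(249280 + \sqrt{2930}\right) + \frac{9}{1880} = \frac{468646409}{1880} + \sqrt{2930}$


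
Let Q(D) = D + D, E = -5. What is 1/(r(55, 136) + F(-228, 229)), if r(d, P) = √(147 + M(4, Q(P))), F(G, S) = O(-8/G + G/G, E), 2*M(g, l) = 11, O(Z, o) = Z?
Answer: -6726/983983 + 3249*√610/983983 ≈ 0.074715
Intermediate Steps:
Q(D) = 2*D
M(g, l) = 11/2 (M(g, l) = (½)*11 = 11/2)
F(G, S) = 1 - 8/G (F(G, S) = -8/G + G/G = -8/G + 1 = 1 - 8/G)
r(d, P) = √610/2 (r(d, P) = √(147 + 11/2) = √(305/2) = √610/2)
1/(r(55, 136) + F(-228, 229)) = 1/(√610/2 + (-8 - 228)/(-228)) = 1/(√610/2 - 1/228*(-236)) = 1/(√610/2 + 59/57) = 1/(59/57 + √610/2)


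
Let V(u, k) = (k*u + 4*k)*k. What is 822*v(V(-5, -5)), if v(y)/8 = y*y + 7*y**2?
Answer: 32880000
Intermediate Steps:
V(u, k) = k*(4*k + k*u) (V(u, k) = (4*k + k*u)*k = k*(4*k + k*u))
v(y) = 64*y**2 (v(y) = 8*(y*y + 7*y**2) = 8*(y**2 + 7*y**2) = 8*(8*y**2) = 64*y**2)
822*v(V(-5, -5)) = 822*(64*((-5)**2*(4 - 5))**2) = 822*(64*(25*(-1))**2) = 822*(64*(-25)**2) = 822*(64*625) = 822*40000 = 32880000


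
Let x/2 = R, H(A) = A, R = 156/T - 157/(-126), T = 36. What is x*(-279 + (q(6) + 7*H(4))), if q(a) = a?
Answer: -24605/9 ≈ -2733.9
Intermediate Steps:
R = 703/126 (R = 156/36 - 157/(-126) = 156*(1/36) - 157*(-1/126) = 13/3 + 157/126 = 703/126 ≈ 5.5794)
x = 703/63 (x = 2*(703/126) = 703/63 ≈ 11.159)
x*(-279 + (q(6) + 7*H(4))) = 703*(-279 + (6 + 7*4))/63 = 703*(-279 + (6 + 28))/63 = 703*(-279 + 34)/63 = (703/63)*(-245) = -24605/9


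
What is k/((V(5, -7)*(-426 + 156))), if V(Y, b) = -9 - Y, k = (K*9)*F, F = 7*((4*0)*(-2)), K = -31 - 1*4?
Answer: 0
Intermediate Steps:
K = -35 (K = -31 - 4 = -35)
F = 0 (F = 7*(0*(-2)) = 7*0 = 0)
k = 0 (k = -35*9*0 = -315*0 = 0)
k/((V(5, -7)*(-426 + 156))) = 0/(((-9 - 1*5)*(-426 + 156))) = 0/(((-9 - 5)*(-270))) = 0/((-14*(-270))) = 0/3780 = 0*(1/3780) = 0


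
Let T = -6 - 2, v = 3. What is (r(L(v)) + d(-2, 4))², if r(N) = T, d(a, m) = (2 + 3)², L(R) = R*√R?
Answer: 289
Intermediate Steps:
L(R) = R^(3/2)
d(a, m) = 25 (d(a, m) = 5² = 25)
T = -8
r(N) = -8
(r(L(v)) + d(-2, 4))² = (-8 + 25)² = 17² = 289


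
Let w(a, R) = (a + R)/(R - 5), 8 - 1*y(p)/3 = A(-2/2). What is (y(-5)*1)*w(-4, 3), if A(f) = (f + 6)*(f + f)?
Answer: 27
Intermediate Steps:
A(f) = 2*f*(6 + f) (A(f) = (6 + f)*(2*f) = 2*f*(6 + f))
y(p) = 54 (y(p) = 24 - 6*(-2/2)*(6 - 2/2) = 24 - 6*(-2*1/2)*(6 - 2*1/2) = 24 - 6*(-1)*(6 - 1) = 24 - 6*(-1)*5 = 24 - 3*(-10) = 24 + 30 = 54)
w(a, R) = (R + a)/(-5 + R)
(y(-5)*1)*w(-4, 3) = (54*1)*((3 - 4)/(-5 + 3)) = 54*(-1/(-2)) = 54*(-1/2*(-1)) = 54*(1/2) = 27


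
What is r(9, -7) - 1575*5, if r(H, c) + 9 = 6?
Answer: -7878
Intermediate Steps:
r(H, c) = -3 (r(H, c) = -9 + 6 = -3)
r(9, -7) - 1575*5 = -3 - 1575*5 = -3 - 75*105 = -3 - 7875 = -7878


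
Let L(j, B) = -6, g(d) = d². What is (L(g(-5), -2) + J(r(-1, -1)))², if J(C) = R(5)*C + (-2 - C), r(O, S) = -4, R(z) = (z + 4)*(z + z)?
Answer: 132496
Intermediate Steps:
R(z) = 2*z*(4 + z) (R(z) = (4 + z)*(2*z) = 2*z*(4 + z))
J(C) = -2 + 89*C (J(C) = (2*5*(4 + 5))*C + (-2 - C) = (2*5*9)*C + (-2 - C) = 90*C + (-2 - C) = -2 + 89*C)
(L(g(-5), -2) + J(r(-1, -1)))² = (-6 + (-2 + 89*(-4)))² = (-6 + (-2 - 356))² = (-6 - 358)² = (-364)² = 132496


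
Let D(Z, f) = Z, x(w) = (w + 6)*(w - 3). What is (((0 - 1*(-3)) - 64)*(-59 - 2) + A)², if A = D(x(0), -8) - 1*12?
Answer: 13623481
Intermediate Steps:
x(w) = (-3 + w)*(6 + w) (x(w) = (6 + w)*(-3 + w) = (-3 + w)*(6 + w))
A = -30 (A = (-18 + 0² + 3*0) - 1*12 = (-18 + 0 + 0) - 12 = -18 - 12 = -30)
(((0 - 1*(-3)) - 64)*(-59 - 2) + A)² = (((0 - 1*(-3)) - 64)*(-59 - 2) - 30)² = (((0 + 3) - 64)*(-61) - 30)² = ((3 - 64)*(-61) - 30)² = (-61*(-61) - 30)² = (3721 - 30)² = 3691² = 13623481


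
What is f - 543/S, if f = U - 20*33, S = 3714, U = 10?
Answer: -804881/1238 ≈ -650.15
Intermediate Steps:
f = -650 (f = 10 - 20*33 = 10 - 660 = -650)
f - 543/S = -650 - 543/3714 = -650 - 543*1/3714 = -650 - 181/1238 = -804881/1238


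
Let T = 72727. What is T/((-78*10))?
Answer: -72727/780 ≈ -93.240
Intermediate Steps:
T/((-78*10)) = 72727/((-78*10)) = 72727/(-780) = 72727*(-1/780) = -72727/780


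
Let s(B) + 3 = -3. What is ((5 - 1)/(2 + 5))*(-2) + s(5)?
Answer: -50/7 ≈ -7.1429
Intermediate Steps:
s(B) = -6 (s(B) = -3 - 3 = -6)
((5 - 1)/(2 + 5))*(-2) + s(5) = ((5 - 1)/(2 + 5))*(-2) - 6 = (4/7)*(-2) - 6 = -8/7 - 6 = -50/7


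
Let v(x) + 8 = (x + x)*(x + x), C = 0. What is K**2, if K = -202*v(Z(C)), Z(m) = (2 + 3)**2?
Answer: 253395451456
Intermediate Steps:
Z(m) = 25 (Z(m) = 5**2 = 25)
v(x) = -8 + 4*x**2 (v(x) = -8 + (x + x)*(x + x) = -8 + (2*x)*(2*x) = -8 + 4*x**2)
K = -503384 (K = -202*(-8 + 4*25**2) = -202*(-8 + 4*625) = -202*(-8 + 2500) = -202*2492 = -503384)
K**2 = (-503384)**2 = 253395451456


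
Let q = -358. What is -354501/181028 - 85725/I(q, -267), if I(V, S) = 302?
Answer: -7812842301/27335228 ≈ -285.82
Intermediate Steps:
-354501/181028 - 85725/I(q, -267) = -354501/181028 - 85725/302 = -7812842301/27335228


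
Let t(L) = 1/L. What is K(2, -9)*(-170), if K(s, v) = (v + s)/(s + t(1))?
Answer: 1190/3 ≈ 396.67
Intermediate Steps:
t(L) = 1/L
K(s, v) = (s + v)/(1 + s) (K(s, v) = (v + s)/(s + 1/1) = (s + v)/(s + 1) = (s + v)/(1 + s))
K(2, -9)*(-170) = ((2 - 9)/(1 + 2))*(-170) = (-7/3)*(-170) = ((⅓)*(-7))*(-170) = -7/3*(-170) = 1190/3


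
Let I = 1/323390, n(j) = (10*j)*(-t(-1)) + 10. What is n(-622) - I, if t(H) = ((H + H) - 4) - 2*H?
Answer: -8042709301/323390 ≈ -24870.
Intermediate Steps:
t(H) = -4 (t(H) = (2*H - 4) - 2*H = (-4 + 2*H) - 2*H = -4)
n(j) = 10 + 40*j (n(j) = (10*j)*(-1*(-4)) + 10 = (10*j)*4 + 10 = 40*j + 10 = 10 + 40*j)
I = 1/323390 ≈ 3.0922e-6
n(-622) - I = (10 + 40*(-622)) - 1*1/323390 = (10 - 24880) - 1/323390 = -24870 - 1/323390 = -8042709301/323390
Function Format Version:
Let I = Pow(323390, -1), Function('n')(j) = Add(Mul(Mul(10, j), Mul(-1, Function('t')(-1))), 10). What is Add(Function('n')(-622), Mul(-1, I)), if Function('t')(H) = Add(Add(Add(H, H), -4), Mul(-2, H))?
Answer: Rational(-8042709301, 323390) ≈ -24870.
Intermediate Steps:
Function('t')(H) = -4 (Function('t')(H) = Add(Add(Mul(2, H), -4), Mul(-2, H)) = Add(Add(-4, Mul(2, H)), Mul(-2, H)) = -4)
Function('n')(j) = Add(10, Mul(40, j)) (Function('n')(j) = Add(Mul(Mul(10, j), Mul(-1, -4)), 10) = Add(Mul(Mul(10, j), 4), 10) = Add(Mul(40, j), 10) = Add(10, Mul(40, j)))
I = Rational(1, 323390) ≈ 3.0922e-6
Add(Function('n')(-622), Mul(-1, I)) = Add(Add(10, Mul(40, -622)), Mul(-1, Rational(1, 323390))) = Add(Add(10, -24880), Rational(-1, 323390)) = Add(-24870, Rational(-1, 323390)) = Rational(-8042709301, 323390)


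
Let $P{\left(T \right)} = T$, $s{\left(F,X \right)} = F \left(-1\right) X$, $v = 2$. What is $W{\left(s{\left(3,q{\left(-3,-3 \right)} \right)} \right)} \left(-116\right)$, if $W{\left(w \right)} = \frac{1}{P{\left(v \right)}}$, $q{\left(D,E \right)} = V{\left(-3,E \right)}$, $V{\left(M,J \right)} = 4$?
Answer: $-58$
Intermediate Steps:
$q{\left(D,E \right)} = 4$
$s{\left(F,X \right)} = - F X$
$W{\left(w \right)} = \frac{1}{2}$
$W{\left(s{\left(3,q{\left(-3,-3 \right)} \right)} \right)} \left(-116\right) = \frac{1}{2} \left(-116\right) = -58$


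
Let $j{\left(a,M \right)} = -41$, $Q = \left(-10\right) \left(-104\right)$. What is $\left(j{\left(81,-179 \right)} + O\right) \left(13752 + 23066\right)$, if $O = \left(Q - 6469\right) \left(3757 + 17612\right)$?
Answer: $-4271342407756$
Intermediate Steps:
$Q = 1040$
$O = -116012301$ ($O = \left(1040 - 6469\right) \left(3757 + 17612\right) = \left(-5429\right) 21369 = -116012301$)
$\left(j{\left(81,-179 \right)} + O\right) \left(13752 + 23066\right) = \left(-41 - 116012301\right) \left(13752 + 23066\right) = \left(-116012342\right) 36818 = -4271342407756$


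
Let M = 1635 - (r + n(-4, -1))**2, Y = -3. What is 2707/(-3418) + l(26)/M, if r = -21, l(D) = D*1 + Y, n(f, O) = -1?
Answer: -3037143/3934118 ≈ -0.77200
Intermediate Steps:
l(D) = -3 + D (l(D) = D*1 - 3 = D - 3 = -3 + D)
M = 1151 (M = 1635 - (-21 - 1)**2 = 1635 - 1*(-22)**2 = 1635 - 1*484 = 1635 - 484 = 1151)
2707/(-3418) + l(26)/M = 2707/(-3418) + (-3 + 26)/1151 = 2707*(-1/3418) + 23*(1/1151) = -2707/3418 + 23/1151 = -3037143/3934118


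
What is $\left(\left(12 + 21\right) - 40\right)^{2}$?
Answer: $49$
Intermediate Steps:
$\left(\left(12 + 21\right) - 40\right)^{2} = \left(33 - 40\right)^{2} = \left(-7\right)^{2} = 49$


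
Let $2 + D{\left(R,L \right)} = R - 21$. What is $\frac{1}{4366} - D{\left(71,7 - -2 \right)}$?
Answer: $- \frac{209567}{4366} \approx -48.0$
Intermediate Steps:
$D{\left(R,L \right)} = -23 + R$ ($D{\left(R,L \right)} = -2 + \left(R - 21\right) = -2 + \left(-21 + R\right) = -23 + R$)
$\frac{1}{4366} - D{\left(71,7 - -2 \right)} = \frac{1}{4366} - \left(-23 + 71\right) = \frac{1}{4366} - 48 = - \frac{209567}{4366}$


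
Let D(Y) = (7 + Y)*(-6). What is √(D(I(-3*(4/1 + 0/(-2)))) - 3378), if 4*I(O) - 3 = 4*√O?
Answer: √(-13698 - 48*I*√3)/2 ≈ 0.17759 - 58.519*I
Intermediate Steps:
I(O) = ¾ + √O (I(O) = ¾ + (4*√O)/4 = ¾ + √O)
D(Y) = -42 - 6*Y
√(D(I(-3*(4/1 + 0/(-2)))) - 3378) = √((-42 - 6*(¾ + √(-3*(4/1 + 0/(-2))))) - 3378) = √((-42 - 6*(¾ + √(-3*(4*1 + 0*(-½))))) - 3378) = √((-42 - 6*(¾ + √(-3*(4 + 0)))) - 3378) = √((-42 - 6*(¾ + √(-3*4))) - 3378) = √((-42 - 6*(¾ + √(-12))) - 3378) = √((-42 - 6*(¾ + 2*I*√3)) - 3378) = √((-42 + (-9/2 - 12*I*√3)) - 3378) = √((-93/2 - 12*I*√3) - 3378) = √(-6849/2 - 12*I*√3)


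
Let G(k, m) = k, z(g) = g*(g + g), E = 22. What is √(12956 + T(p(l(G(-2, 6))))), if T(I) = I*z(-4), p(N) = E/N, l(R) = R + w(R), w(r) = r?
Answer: 6*√355 ≈ 113.05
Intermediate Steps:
z(g) = 2*g² (z(g) = g*(2*g) = 2*g²)
l(R) = 2*R (l(R) = R + R = 2*R)
p(N) = 22/N
T(I) = 32*I (T(I) = I*(2*(-4)²) = I*(2*16) = I*32 = 32*I)
√(12956 + T(p(l(G(-2, 6))))) = √(12956 + 32*(22/((2*(-2))))) = √(12956 + 32*(22/(-4))) = √(12956 + 32*(22*(-¼))) = √(12956 + 32*(-11/2)) = √(12956 - 176) = √12780 = 6*√355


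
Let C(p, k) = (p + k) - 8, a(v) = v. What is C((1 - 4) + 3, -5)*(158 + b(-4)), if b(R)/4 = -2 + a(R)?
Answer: -1742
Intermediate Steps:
C(p, k) = -8 + k + p (C(p, k) = (k + p) - 8 = -8 + k + p)
b(R) = -8 + 4*R (b(R) = 4*(-2 + R) = -8 + 4*R)
C((1 - 4) + 3, -5)*(158 + b(-4)) = (-8 - 5 + ((1 - 4) + 3))*(158 + (-8 + 4*(-4))) = (-8 - 5 + (-3 + 3))*(158 + (-8 - 16)) = (-8 - 5 + 0)*(158 - 24) = -13*134 = -1742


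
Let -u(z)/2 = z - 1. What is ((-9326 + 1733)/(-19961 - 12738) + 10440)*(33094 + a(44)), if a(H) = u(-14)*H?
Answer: 11748428655342/32699 ≈ 3.5929e+8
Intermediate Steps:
u(z) = 2 - 2*z (u(z) = -2*(z - 1) = -2*(-1 + z) = 2 - 2*z)
a(H) = 30*H (a(H) = (2 - 2*(-14))*H = (2 + 28)*H = 30*H)
((-9326 + 1733)/(-19961 - 12738) + 10440)*(33094 + a(44)) = ((-9326 + 1733)/(-19961 - 12738) + 10440)*(33094 + 30*44) = (-7593/(-32699) + 10440)*(33094 + 1320) = (-7593*(-1/32699) + 10440)*34414 = (7593/32699 + 10440)*34414 = (341385153/32699)*34414 = 11748428655342/32699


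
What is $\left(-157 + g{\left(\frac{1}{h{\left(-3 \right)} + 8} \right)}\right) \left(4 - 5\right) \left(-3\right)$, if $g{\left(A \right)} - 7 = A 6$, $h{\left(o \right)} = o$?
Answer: $- \frac{2232}{5} \approx -446.4$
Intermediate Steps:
$g{\left(A \right)} = 7 + 6 A$ ($g{\left(A \right)} = 7 + A 6 = 7 + 6 A$)
$\left(-157 + g{\left(\frac{1}{h{\left(-3 \right)} + 8} \right)}\right) \left(4 - 5\right) \left(-3\right) = \left(-157 + \left(7 + \frac{6}{-3 + 8}\right)\right) \left(4 - 5\right) \left(-3\right) = \left(-157 + \left(7 + \frac{6}{5}\right)\right) \left(\left(-1\right) \left(-3\right)\right) = \left(-157 + \left(7 + 6 \cdot \frac{1}{5}\right)\right) 3 = \left(-157 + \left(7 + \frac{6}{5}\right)\right) 3 = \left(-157 + \frac{41}{5}\right) 3 = \left(- \frac{744}{5}\right) 3 = - \frac{2232}{5}$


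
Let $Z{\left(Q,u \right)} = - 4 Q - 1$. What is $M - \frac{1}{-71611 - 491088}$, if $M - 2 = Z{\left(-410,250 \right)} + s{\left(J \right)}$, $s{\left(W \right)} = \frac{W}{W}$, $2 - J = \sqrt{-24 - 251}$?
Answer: $\frac{923951759}{562699} \approx 1642.0$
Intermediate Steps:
$Z{\left(Q,u \right)} = -1 - 4 Q$
$J = 2 - 5 i \sqrt{11}$ ($J = 2 - \sqrt{-24 - 251} = 2 - \sqrt{-275} = 2 - 5 i \sqrt{11} \approx 2.0 - 16.583 i$)
$s{\left(W \right)} = 1$
$M = 1642$ ($M = 2 + \left(\left(-1 - -1640\right) + 1\right) = 2 + \left(\left(-1 + 1640\right) + 1\right) = 2 + \left(1639 + 1\right) = 2 + 1640 = 1642$)
$M - \frac{1}{-71611 - 491088} = 1642 - \frac{1}{-71611 - 491088} = 1642 - \frac{1}{-562699} = 1642 - - \frac{1}{562699} = 1642 + \frac{1}{562699} = \frac{923951759}{562699}$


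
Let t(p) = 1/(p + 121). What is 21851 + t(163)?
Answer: 6205685/284 ≈ 21851.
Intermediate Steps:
t(p) = 1/(121 + p)
21851 + t(163) = 21851 + 1/(121 + 163) = 21851 + 1/284 = 6205685/284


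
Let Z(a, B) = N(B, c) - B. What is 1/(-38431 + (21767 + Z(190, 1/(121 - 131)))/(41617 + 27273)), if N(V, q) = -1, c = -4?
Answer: -688900/26474898239 ≈ -2.6021e-5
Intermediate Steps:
Z(a, B) = -1 - B
1/(-38431 + (21767 + Z(190, 1/(121 - 131)))/(41617 + 27273)) = 1/(-38431 + (21767 + (-1 - 1/(121 - 131)))/(41617 + 27273)) = 1/(-38431 + (21767 + (-1 - 1/(-10)))/68890) = 1/(-38431 + (21767 + (-1 - 1*(-⅒)))*(1/68890)) = 1/(-38431 + (21767 + (-1 + ⅒))*(1/68890)) = 1/(-38431 + (21767 - 9/10)*(1/68890)) = 1/(-38431 + (217661/10)*(1/68890)) = 1/(-38431 + 217661/688900) = 1/(-26474898239/688900) = -688900/26474898239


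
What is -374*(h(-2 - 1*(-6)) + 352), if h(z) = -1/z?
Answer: -263109/2 ≈ -1.3155e+5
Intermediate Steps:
-374*(h(-2 - 1*(-6)) + 352) = -374*(-1/(-2 - 1*(-6)) + 352) = -374*(-1/(-2 + 6) + 352) = -374*(-1/4 + 352) = -374*1407/4 = -263109/2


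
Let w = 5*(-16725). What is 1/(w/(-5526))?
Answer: 1842/27875 ≈ 0.066081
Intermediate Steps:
w = -83625
1/(w/(-5526)) = 1/(-83625/(-5526)) = 1/(-83625*(-1/5526)) = 1/(27875/1842) = 1842/27875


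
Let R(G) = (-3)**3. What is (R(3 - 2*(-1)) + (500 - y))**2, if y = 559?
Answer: 7396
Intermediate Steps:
R(G) = -27
(R(3 - 2*(-1)) + (500 - y))**2 = (-27 + (500 - 1*559))**2 = (-27 + (500 - 559))**2 = (-27 - 59)**2 = (-86)**2 = 7396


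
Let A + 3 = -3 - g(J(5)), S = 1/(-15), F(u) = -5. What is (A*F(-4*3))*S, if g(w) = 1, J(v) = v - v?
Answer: -7/3 ≈ -2.3333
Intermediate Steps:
J(v) = 0
S = -1/15 ≈ -0.066667
A = -7 (A = -3 + (-3 - 1*1) = -3 + (-3 - 1) = -3 - 4 = -7)
(A*F(-4*3))*S = -7*(-5)*(-1/15) = 35*(-1/15) = -7/3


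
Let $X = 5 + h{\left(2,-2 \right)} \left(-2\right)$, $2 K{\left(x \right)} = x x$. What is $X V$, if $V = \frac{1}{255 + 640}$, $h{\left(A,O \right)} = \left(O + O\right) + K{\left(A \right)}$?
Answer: $\frac{9}{895} \approx 0.010056$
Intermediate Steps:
$K{\left(x \right)} = \frac{x^{2}}{2}$ ($K{\left(x \right)} = \frac{x x}{2} = \frac{x^{2}}{2}$)
$h{\left(A,O \right)} = \frac{A^{2}}{2} + 2 O$ ($h{\left(A,O \right)} = \left(O + O\right) + \frac{A^{2}}{2} = 2 O + \frac{A^{2}}{2} = \frac{A^{2}}{2} + 2 O$)
$V = \frac{1}{895} \approx 0.0011173$
$X = 9$ ($X = 5 + \left(\frac{2^{2}}{2} + 2 \left(-2\right)\right) \left(-2\right) = 5 + \left(\frac{1}{2} \cdot 4 - 4\right) \left(-2\right) = 5 + \left(2 - 4\right) \left(-2\right) = 5 - -4 = 5 + 4 = 9$)
$X V = 9 \cdot \frac{1}{895} = \frac{9}{895}$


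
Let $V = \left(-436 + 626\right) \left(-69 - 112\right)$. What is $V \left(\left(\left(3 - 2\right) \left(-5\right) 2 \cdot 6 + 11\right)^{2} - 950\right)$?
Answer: $-49899890$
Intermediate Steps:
$V = -34390$ ($V = 190 \left(-181\right) = -34390$)
$V \left(\left(\left(3 - 2\right) \left(-5\right) 2 \cdot 6 + 11\right)^{2} - 950\right) = - 34390 \left(\left(\left(3 - 2\right) \left(-5\right) 2 \cdot 6 + 11\right)^{2} - 950\right) = - 34390 \left(\left(1 \left(\left(-10\right) 6\right) + 11\right)^{2} - 950\right) = - 34390 \left(\left(1 \left(-60\right) + 11\right)^{2} - 950\right) = - 34390 \left(\left(-60 + 11\right)^{2} - 950\right) = - 34390 \left(\left(-49\right)^{2} - 950\right) = - 34390 \left(2401 - 950\right) = \left(-34390\right) 1451 = -49899890$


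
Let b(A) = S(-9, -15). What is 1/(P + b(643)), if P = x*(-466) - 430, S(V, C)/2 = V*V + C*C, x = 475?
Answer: -1/221168 ≈ -4.5214e-6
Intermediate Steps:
S(V, C) = 2*C**2 + 2*V**2 (S(V, C) = 2*(V*V + C*C) = 2*(V**2 + C**2) = 2*(C**2 + V**2) = 2*C**2 + 2*V**2)
b(A) = 612 (b(A) = 2*(-15)**2 + 2*(-9)**2 = 2*225 + 2*81 = 450 + 162 = 612)
P = -221780 (P = 475*(-466) - 430 = -221350 - 430 = -221780)
1/(P + b(643)) = 1/(-221780 + 612) = 1/(-221168) = -1/221168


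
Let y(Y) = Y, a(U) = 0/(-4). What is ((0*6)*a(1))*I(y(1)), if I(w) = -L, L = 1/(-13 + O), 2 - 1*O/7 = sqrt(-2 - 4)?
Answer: 0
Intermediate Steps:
a(U) = 0 (a(U) = 0*(-1/4) = 0)
O = 14 - 7*I*sqrt(6) (O = 14 - 7*sqrt(-2 - 4) = 14 - 7*I*sqrt(6) ≈ 14.0 - 17.146*I)
L = 1/(1 - 7*I*sqrt(6)) (L = 1/(-13 + (14 - 7*I*sqrt(6))) = 1/(1 - 7*I*sqrt(6)) ≈ 0.0033898 + 0.058123*I)
I(w) = -I/(I + 7*sqrt(6))
((0*6)*a(1))*I(y(1)) = ((0*6)*0)*(-I/(I + 7*sqrt(6))) = (0*0)*(-I/(I + 7*sqrt(6))) = 0*(-I/(I + 7*sqrt(6))) = 0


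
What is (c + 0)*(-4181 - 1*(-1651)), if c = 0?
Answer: 0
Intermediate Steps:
(c + 0)*(-4181 - 1*(-1651)) = (0 + 0)*(-4181 - 1*(-1651)) = 0*(-4181 + 1651) = 0*(-2530) = 0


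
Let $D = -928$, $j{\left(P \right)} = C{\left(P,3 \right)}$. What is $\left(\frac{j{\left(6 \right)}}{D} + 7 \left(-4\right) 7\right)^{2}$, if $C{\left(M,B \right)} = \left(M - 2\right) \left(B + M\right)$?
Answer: $\frac{2068521361}{53824} \approx 38431.0$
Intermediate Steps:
$C{\left(M,B \right)} = \left(-2 + M\right) \left(B + M\right)$
$j{\left(P \right)} = -6 + P + P^{2}$ ($j{\left(P \right)} = P^{2} - 6 - 2 P + 3 P = -6 + P + P^{2}$)
$\left(\frac{j{\left(6 \right)}}{D} + 7 \left(-4\right) 7\right)^{2} = \left(\frac{-6 + 6 + 6^{2}}{-928} + 7 \left(-4\right) 7\right)^{2} = \left(\left(-6 + 6 + 36\right) \left(- \frac{1}{928}\right) - 196\right)^{2} = \left(36 \left(- \frac{1}{928}\right) - 196\right)^{2} = \left(- \frac{9}{232} - 196\right)^{2} = \left(- \frac{45481}{232}\right)^{2} = \frac{2068521361}{53824}$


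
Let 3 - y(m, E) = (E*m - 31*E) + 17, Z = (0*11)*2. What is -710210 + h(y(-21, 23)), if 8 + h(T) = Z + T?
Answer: -709036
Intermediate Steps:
Z = 0 (Z = 0*2 = 0)
y(m, E) = -14 + 31*E - E*m (y(m, E) = 3 - ((E*m - 31*E) + 17) = 3 - ((-31*E + E*m) + 17) = 3 - (17 - 31*E + E*m) = 3 + (-17 + 31*E - E*m) = -14 + 31*E - E*m)
h(T) = -8 + T (h(T) = -8 + (0 + T) = -8 + T)
-710210 + h(y(-21, 23)) = -710210 + (-8 + (-14 + 31*23 - 1*23*(-21))) = -710210 + (-8 + (-14 + 713 + 483)) = -710210 + (-8 + 1182) = -710210 + 1174 = -709036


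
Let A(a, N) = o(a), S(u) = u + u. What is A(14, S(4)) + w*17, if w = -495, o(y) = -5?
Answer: -8420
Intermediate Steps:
S(u) = 2*u
A(a, N) = -5
A(14, S(4)) + w*17 = -5 - 495*17 = -5 - 8415 = -8420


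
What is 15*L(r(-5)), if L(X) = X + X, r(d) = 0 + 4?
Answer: 120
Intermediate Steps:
r(d) = 4
L(X) = 2*X
15*L(r(-5)) = 15*(2*4) = 15*8 = 120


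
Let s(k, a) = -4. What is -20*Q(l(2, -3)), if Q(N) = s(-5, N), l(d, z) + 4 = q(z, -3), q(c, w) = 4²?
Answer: 80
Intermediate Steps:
q(c, w) = 16
l(d, z) = 12 (l(d, z) = -4 + 16 = 12)
Q(N) = -4
-20*Q(l(2, -3)) = -20*(-4) = 80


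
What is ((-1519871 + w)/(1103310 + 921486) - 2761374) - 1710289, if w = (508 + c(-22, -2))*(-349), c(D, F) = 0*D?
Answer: -3018069017637/674932 ≈ -4.4717e+6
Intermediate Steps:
c(D, F) = 0
w = -177292 (w = (508 + 0)*(-349) = 508*(-349) = -177292)
((-1519871 + w)/(1103310 + 921486) - 2761374) - 1710289 = ((-1519871 - 177292)/(1103310 + 921486) - 2761374) - 1710289 = (-1697163/2024796 - 2761374) - 1710289 = (-1697163*1/2024796 - 2761374) - 1710289 = (-565721/674932 - 2761374) - 1710289 = -1863740242289/674932 - 1710289 = -3018069017637/674932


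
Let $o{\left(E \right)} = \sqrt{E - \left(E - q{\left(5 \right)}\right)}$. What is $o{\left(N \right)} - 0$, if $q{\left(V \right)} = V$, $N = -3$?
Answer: $\sqrt{5} \approx 2.2361$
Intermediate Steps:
$o{\left(E \right)} = \sqrt{5}$ ($o{\left(E \right)} = \sqrt{E - \left(-5 + E\right)} = \sqrt{5}$)
$o{\left(N \right)} - 0 = \sqrt{5} - 0 = \sqrt{5} + 0 = \sqrt{5}$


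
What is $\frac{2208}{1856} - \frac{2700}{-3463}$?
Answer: $\frac{395547}{200854} \approx 1.9693$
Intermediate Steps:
$\frac{2208}{1856} - \frac{2700}{-3463} = 2208 \cdot \frac{1}{1856} - - \frac{2700}{3463} = \frac{69}{58} + \frac{2700}{3463} = \frac{395547}{200854}$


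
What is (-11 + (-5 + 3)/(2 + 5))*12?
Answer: -948/7 ≈ -135.43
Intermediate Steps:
(-11 + (-5 + 3)/(2 + 5))*12 = (-11 - 2/7)*12 = -79/7*12 = -948/7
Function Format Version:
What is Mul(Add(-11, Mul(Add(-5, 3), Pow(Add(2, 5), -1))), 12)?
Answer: Rational(-948, 7) ≈ -135.43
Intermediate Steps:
Mul(Add(-11, Mul(Add(-5, 3), Pow(Add(2, 5), -1))), 12) = Mul(Add(-11, Mul(-2, Pow(7, -1))), 12) = Mul(Add(-11, Mul(-2, Rational(1, 7))), 12) = Mul(Add(-11, Rational(-2, 7)), 12) = Mul(Rational(-79, 7), 12) = Rational(-948, 7)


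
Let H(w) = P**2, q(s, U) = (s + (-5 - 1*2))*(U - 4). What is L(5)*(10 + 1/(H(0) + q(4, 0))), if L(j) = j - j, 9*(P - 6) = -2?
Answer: 0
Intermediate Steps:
P = 52/9 (P = 6 + (1/9)*(-2) = 6 - 2/9 = 52/9 ≈ 5.7778)
q(s, U) = (-7 + s)*(-4 + U) (q(s, U) = (s + (-5 - 2))*(-4 + U) = (s - 7)*(-4 + U) = (-7 + s)*(-4 + U))
H(w) = 2704/81 (H(w) = (52/9)**2 = 2704/81)
L(j) = 0
L(5)*(10 + 1/(H(0) + q(4, 0))) = 0*(10 + 1/(2704/81 + (28 - 7*0 - 4*4 + 0*4))) = 0*(10 + 1/(2704/81 + (28 + 0 - 16 + 0))) = 0*(10 + 1/(2704/81 + 12)) = 0*(10 + 1/(3676/81)) = 0*(10 + 81/3676) = 0*(36841/3676) = 0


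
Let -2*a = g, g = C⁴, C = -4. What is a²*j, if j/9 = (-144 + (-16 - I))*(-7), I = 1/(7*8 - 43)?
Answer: 2147991552/13 ≈ 1.6523e+8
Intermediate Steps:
I = 1/13 (I = 1/(56 - 43) = 1/13 ≈ 0.076923)
g = 256 (g = (-4)⁴ = 256)
j = 131103/13 (j = 9*((-144 + (-16 - 1*1/13))*(-7)) = 9*((-144 + (-16 - 1/13))*(-7)) = 9*((-144 - 209/13)*(-7)) = 9*(-2081/13*(-7)) = 9*(14567/13) = 131103/13 ≈ 10085.)
a = -128 (a = -½*256 = -128)
a²*j = (-128)²*(131103/13) = 16384*(131103/13) = 2147991552/13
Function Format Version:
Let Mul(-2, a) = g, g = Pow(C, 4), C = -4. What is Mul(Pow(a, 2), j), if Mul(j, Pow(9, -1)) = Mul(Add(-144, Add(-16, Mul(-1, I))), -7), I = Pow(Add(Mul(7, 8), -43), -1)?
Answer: Rational(2147991552, 13) ≈ 1.6523e+8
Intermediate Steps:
I = Rational(1, 13) (I = Pow(Add(56, -43), -1) = Pow(13, -1) = Rational(1, 13) ≈ 0.076923)
g = 256 (g = Pow(-4, 4) = 256)
j = Rational(131103, 13) (j = Mul(9, Mul(Add(-144, Add(-16, Mul(-1, Rational(1, 13)))), -7)) = Mul(9, Mul(Add(-144, Add(-16, Rational(-1, 13))), -7)) = Mul(9, Mul(Add(-144, Rational(-209, 13)), -7)) = Mul(9, Mul(Rational(-2081, 13), -7)) = Mul(9, Rational(14567, 13)) = Rational(131103, 13) ≈ 10085.)
a = -128 (a = Mul(Rational(-1, 2), 256) = -128)
Mul(Pow(a, 2), j) = Mul(Pow(-128, 2), Rational(131103, 13)) = Mul(16384, Rational(131103, 13)) = Rational(2147991552, 13)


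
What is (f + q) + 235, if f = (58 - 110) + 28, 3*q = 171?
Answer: 268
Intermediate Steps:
q = 57 (q = (⅓)*171 = 57)
f = -24 (f = -52 + 28 = -24)
(f + q) + 235 = (-24 + 57) + 235 = 33 + 235 = 268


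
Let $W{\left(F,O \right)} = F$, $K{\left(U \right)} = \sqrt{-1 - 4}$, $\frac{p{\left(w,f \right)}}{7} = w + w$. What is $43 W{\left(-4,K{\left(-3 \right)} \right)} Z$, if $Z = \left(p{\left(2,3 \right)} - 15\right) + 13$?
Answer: $-4472$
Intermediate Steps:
$p{\left(w,f \right)} = 14 w$ ($p{\left(w,f \right)} = 7 \left(w + w\right) = 7 \cdot 2 w = 14 w$)
$K{\left(U \right)} = i \sqrt{5}$ ($K{\left(U \right)} = \sqrt{-5} = i \sqrt{5}$)
$Z = 26$ ($Z = \left(14 \cdot 2 - 15\right) + 13 = \left(28 - 15\right) + 13 = 13 + 13 = 26$)
$43 W{\left(-4,K{\left(-3 \right)} \right)} Z = 43 \left(-4\right) 26 = \left(-172\right) 26 = -4472$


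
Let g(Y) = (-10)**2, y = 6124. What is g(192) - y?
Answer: -6024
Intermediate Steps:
g(Y) = 100
g(192) - y = 100 - 1*6124 = 100 - 6124 = -6024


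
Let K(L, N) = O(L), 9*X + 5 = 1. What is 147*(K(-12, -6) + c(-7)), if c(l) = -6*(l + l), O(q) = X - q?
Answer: 42140/3 ≈ 14047.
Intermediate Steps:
X = -4/9 (X = -5/9 + (⅑)*1 = -5/9 + ⅑ = -4/9 ≈ -0.44444)
O(q) = -4/9 - q
K(L, N) = -4/9 - L
c(l) = -12*l
147*(K(-12, -6) + c(-7)) = 147*((-4/9 - 1*(-12)) - 12*(-7)) = 147*((-4/9 + 12) + 84) = 147*(104/9 + 84) = 147*(860/9) = 42140/3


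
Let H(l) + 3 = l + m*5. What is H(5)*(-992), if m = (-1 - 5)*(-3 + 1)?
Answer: -61504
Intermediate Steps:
m = 12 (m = -6*(-2) = 12)
H(l) = 57 + l (H(l) = -3 + (l + 12*5) = -3 + (l + 60) = -3 + (60 + l) = 57 + l)
H(5)*(-992) = (57 + 5)*(-992) = 62*(-992) = -61504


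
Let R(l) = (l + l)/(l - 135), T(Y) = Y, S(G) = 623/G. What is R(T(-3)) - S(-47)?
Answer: 14376/1081 ≈ 13.299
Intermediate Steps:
R(l) = 2*l/(-135 + l) (R(l) = (2*l)/(-135 + l) = 2*l/(-135 + l))
R(T(-3)) - S(-47) = 2*(-3)/(-135 - 3) - 623/(-47) = 2*(-3)/(-138) - 623*(-1)/47 = 2*(-3)*(-1/138) - 1*(-623/47) = 1/23 + 623/47 = 14376/1081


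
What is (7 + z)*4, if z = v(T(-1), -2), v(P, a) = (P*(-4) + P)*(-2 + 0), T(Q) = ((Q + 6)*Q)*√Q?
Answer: 28 - 120*I ≈ 28.0 - 120.0*I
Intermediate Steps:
T(Q) = Q^(3/2)*(6 + Q) (T(Q) = ((6 + Q)*Q)*√Q = (Q*(6 + Q))*√Q = Q^(3/2)*(6 + Q))
v(P, a) = 6*P (v(P, a) = (-4*P + P)*(-2) = -3*P*(-2) = 6*P)
z = -30*I (z = 6*((-1)^(3/2)*(6 - 1)) = 6*(-I*5) = 6*(-5*I) = -30*I ≈ -30.0*I)
(7 + z)*4 = (7 - 30*I)*4 = 28 - 120*I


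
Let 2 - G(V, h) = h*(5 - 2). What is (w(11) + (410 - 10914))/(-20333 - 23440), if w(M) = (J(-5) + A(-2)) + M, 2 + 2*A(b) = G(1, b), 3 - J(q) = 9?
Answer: 10496/43773 ≈ 0.23978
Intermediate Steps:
J(q) = -6 (J(q) = 3 - 1*9 = 3 - 9 = -6)
G(V, h) = 2 - 3*h (G(V, h) = 2 - h*(5 - 2) = 2 - h*3 = 2 - 3*h)
A(b) = -3*b/2 (A(b) = -1 + (2 - 3*b)/2 = -1 + (1 - 3*b/2) = -3*b/2)
w(M) = -3 + M (w(M) = (-6 - 3/2*(-2)) + M = (-6 + 3) + M = -3 + M)
(w(11) + (410 - 10914))/(-20333 - 23440) = ((-3 + 11) + (410 - 10914))/(-20333 - 23440) = (8 - 10504)/(-43773) = -10496*(-1/43773) = 10496/43773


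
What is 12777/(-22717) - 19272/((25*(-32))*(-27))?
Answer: -29741051/20445300 ≈ -1.4547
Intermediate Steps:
12777/(-22717) - 19272/((25*(-32))*(-27)) = 12777*(-1/22717) - 19272/((-800*(-27))) = -12777/22717 - 19272/21600 = -12777/22717 - 19272*1/21600 = -12777/22717 - 803/900 = -29741051/20445300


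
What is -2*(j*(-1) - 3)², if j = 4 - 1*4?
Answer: -18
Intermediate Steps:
j = 0 (j = 4 - 4 = 0)
-2*(j*(-1) - 3)² = -2*(0*(-1) - 3)² = -2*(0 - 3)² = -2*(-3)² = -2*9 = -18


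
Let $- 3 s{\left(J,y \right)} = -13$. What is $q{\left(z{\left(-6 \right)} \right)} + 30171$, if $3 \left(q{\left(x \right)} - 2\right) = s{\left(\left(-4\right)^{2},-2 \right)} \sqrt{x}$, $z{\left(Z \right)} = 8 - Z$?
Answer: $30173 + \frac{13 \sqrt{14}}{9} \approx 30178.0$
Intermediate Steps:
$s{\left(J,y \right)} = \frac{13}{3}$ ($s{\left(J,y \right)} = \left(- \frac{1}{3}\right) \left(-13\right) = \frac{13}{3}$)
$q{\left(x \right)} = 2 + \frac{13 \sqrt{x}}{9}$ ($q{\left(x \right)} = 2 + \frac{\frac{13}{3} \sqrt{x}}{3} = 2 + \frac{13 \sqrt{x}}{9}$)
$q{\left(z{\left(-6 \right)} \right)} + 30171 = \left(2 + \frac{13 \sqrt{8 - -6}}{9}\right) + 30171 = \left(2 + \frac{13 \sqrt{8 + 6}}{9}\right) + 30171 = \left(2 + \frac{13 \sqrt{14}}{9}\right) + 30171 = 30173 + \frac{13 \sqrt{14}}{9}$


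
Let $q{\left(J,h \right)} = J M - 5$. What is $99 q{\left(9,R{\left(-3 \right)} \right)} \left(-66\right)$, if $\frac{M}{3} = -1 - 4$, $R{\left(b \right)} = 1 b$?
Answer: $914760$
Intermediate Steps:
$R{\left(b \right)} = b$
$M = -15$ ($M = 3 \left(-1 - 4\right) = 3 \left(-5\right) = -15$)
$q{\left(J,h \right)} = -5 - 15 J$ ($q{\left(J,h \right)} = J \left(-15\right) - 5 = - 15 J - 5 = -5 - 15 J$)
$99 q{\left(9,R{\left(-3 \right)} \right)} \left(-66\right) = 99 \left(-5 - 135\right) \left(-66\right) = 99 \left(-140\right) \left(-66\right) = \left(-13860\right) \left(-66\right) = 914760$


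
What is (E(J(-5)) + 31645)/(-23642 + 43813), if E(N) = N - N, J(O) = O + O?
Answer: 31645/20171 ≈ 1.5688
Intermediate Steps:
J(O) = 2*O
E(N) = 0
(E(J(-5)) + 31645)/(-23642 + 43813) = (0 + 31645)/(-23642 + 43813) = 31645/20171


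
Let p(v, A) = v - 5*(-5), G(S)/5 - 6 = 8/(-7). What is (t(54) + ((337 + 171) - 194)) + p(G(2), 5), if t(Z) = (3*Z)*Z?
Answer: 63779/7 ≈ 9111.3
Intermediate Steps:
G(S) = 170/7 (G(S) = 30 + 5*(8/(-7)) = 30 + 5*(8*(-⅐)) = 30 + 5*(-8/7) = 30 - 40/7 = 170/7)
p(v, A) = 25 + v (p(v, A) = v + 25 = 25 + v)
t(Z) = 3*Z²
(t(54) + ((337 + 171) - 194)) + p(G(2), 5) = (3*54² + ((337 + 171) - 194)) + (25 + 170/7) = (3*2916 + (508 - 194)) + 345/7 = (8748 + 314) + 345/7 = 9062 + 345/7 = 63779/7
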